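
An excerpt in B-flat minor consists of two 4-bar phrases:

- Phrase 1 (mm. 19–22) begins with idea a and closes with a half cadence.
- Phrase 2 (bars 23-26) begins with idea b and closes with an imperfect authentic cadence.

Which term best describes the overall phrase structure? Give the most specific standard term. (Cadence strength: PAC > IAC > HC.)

contrasting period

Phrase 1 ends with a half cadence (weaker) and phrase 2 with an imperfect authentic cadence (stronger): antecedent + consequent = a period.
The two phrases open with different material (a / b), so the period is contrasting.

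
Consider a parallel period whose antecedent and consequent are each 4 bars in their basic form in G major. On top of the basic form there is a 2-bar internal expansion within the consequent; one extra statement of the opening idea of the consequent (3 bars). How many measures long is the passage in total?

13 measures

Basic parallel period: 4 + 4 = 8 bars.
8 (basic form) + 2 (internal expansion) + 3 (extra statement) = 13.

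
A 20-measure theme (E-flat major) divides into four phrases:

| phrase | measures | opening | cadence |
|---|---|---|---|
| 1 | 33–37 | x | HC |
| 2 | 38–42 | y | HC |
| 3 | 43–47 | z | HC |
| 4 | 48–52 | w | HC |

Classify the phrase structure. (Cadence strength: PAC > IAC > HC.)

Phrase 4 ends with a half cadence, no stronger than phrase 2's half cadence, so the four phrases do not form a double period; nor do phrases 3–4 duplicate 1–2, so it is not a repeated period. With no phrase reaching a conclusive cadence, the passage is a phrase group.

phrase group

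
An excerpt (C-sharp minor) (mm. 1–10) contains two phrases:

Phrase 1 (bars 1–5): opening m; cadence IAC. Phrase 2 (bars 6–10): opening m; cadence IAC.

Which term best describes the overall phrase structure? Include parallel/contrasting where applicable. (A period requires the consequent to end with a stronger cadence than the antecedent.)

Both phrases have the same opening (m) and the same cadence (imperfect authentic cadence): the second is a restatement, not a consequent, so this is a repeated phrase rather than a period.

repeated phrase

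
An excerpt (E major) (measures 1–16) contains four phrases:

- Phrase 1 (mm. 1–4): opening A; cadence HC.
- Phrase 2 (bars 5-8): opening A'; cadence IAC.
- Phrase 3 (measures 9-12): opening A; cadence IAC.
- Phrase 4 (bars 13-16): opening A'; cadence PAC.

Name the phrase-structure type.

parallel double period

Four phrases in two halves: the first half (bars 1–8) ends with an imperfect authentic cadence, the second (mm. 9-16) with a perfect authentic cadence — a large antecedent–consequent pair, i.e. a double period.
Phrase 3 begins with the same material as phrase 1, making it parallel.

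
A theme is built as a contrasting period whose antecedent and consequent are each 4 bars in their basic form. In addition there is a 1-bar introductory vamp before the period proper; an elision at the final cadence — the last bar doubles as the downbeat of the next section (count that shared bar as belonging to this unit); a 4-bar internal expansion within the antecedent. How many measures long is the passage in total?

Basic contrasting period: 4 + 4 = 8 bars.
8 (basic form) + 1 (introduction) + 4 (internal expansion) = 13.
The elision shares a bar with the next section but does not change this unit's count.

13 measures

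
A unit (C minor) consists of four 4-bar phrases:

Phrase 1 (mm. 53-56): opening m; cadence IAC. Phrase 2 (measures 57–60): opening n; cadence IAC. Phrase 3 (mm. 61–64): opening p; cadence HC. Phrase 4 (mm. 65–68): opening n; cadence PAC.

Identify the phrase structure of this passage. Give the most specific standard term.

Four phrases in two halves: the first half (mm. 53–60) ends with an imperfect authentic cadence, the second (mm. 61–68) with a perfect authentic cadence — a large antecedent–consequent pair, i.e. a double period.
Phrase 3 begins with different material from phrase 1, making it contrasting.

contrasting double period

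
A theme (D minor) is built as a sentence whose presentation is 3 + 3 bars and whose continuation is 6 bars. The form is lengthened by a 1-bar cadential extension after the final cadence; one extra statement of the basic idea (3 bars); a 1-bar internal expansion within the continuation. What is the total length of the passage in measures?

17 measures

Basic sentence: 3 + 3 + 6 = 12 bars.
12 (basic form) + 1 (cadential extension) + 3 (extra statement) + 1 (internal expansion) = 17.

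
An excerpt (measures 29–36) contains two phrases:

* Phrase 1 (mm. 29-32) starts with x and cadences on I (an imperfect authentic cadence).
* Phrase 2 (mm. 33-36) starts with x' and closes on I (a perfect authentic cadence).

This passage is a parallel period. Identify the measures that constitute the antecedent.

The antecedent is the phrase ending with the weaker cadence (imperfect authentic cadence, phrase 1) and the consequent the one ending more conclusively (perfect authentic cadence, phrase 2); the antecedent is measures 29–32.

measures 29–32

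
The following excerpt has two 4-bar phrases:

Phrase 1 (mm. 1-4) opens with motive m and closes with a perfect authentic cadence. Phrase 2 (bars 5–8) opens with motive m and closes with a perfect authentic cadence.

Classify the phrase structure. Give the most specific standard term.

repeated phrase

Both phrases have the same opening (m) and the same cadence (perfect authentic cadence): the second is a restatement, not a consequent, so this is a repeated phrase rather than a period.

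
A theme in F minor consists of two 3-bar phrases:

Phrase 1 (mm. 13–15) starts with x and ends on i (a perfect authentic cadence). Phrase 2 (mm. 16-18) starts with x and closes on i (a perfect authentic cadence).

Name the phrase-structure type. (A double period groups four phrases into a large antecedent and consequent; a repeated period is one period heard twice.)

Both phrases have the same opening (x) and the same cadence (perfect authentic cadence): the second is a restatement, not a consequent, so this is a repeated phrase rather than a period.

repeated phrase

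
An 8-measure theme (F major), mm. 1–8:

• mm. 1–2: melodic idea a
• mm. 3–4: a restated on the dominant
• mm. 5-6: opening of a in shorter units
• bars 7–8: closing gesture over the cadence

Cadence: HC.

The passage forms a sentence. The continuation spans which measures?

After the presentation (mm. 1–4), the continuation covers the fragmentation through the cadence: bars 5-8.

measures 5–8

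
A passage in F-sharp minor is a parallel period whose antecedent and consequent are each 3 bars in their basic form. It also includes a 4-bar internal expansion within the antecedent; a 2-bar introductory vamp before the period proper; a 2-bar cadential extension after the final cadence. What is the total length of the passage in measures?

14 measures

Basic parallel period: 3 + 3 = 6 bars.
6 (basic form) + 4 (internal expansion) + 2 (introduction) + 2 (cadential extension) = 14.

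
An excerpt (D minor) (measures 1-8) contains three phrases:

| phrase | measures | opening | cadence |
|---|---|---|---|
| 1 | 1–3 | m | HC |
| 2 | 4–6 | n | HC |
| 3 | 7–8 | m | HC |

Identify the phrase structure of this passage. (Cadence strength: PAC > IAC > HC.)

phrase group

The final phrase closes with a half cadence, which is not stronger than the preceding half cadence; the 3 phrases lack an overall antecedent–consequent design and so form a phrase group.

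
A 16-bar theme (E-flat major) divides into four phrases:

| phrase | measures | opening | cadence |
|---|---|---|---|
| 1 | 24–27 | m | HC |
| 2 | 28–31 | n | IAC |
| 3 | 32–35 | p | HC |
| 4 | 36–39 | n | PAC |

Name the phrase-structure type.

Four phrases in two halves: the first half (mm. 24-31) ends with an imperfect authentic cadence, the second (bars 32–39) with a perfect authentic cadence — a large antecedent–consequent pair, i.e. a double period.
Phrase 3 begins with different material from phrase 1, making it contrasting.

contrasting double period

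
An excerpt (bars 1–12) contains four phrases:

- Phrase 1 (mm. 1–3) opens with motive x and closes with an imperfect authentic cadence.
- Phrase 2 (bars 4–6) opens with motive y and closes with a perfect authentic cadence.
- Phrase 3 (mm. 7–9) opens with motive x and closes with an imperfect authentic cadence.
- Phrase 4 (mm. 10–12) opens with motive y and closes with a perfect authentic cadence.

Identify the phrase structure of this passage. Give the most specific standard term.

The cadence pattern IAC–PAC–IAC–PAC is weak–strong twice, and phrases 3–4 restate phrases 1–2: a period heard twice, not a double period (which would end weakly at phrase 2).

repeated period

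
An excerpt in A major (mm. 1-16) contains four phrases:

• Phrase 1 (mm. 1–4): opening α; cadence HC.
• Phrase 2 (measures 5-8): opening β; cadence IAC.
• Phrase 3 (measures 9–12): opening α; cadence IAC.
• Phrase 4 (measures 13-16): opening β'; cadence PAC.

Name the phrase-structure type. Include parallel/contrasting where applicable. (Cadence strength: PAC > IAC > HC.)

Four phrases in two halves: the first half (mm. 1–8) ends with an imperfect authentic cadence, the second (mm. 9–16) with a perfect authentic cadence — a large antecedent–consequent pair, i.e. a double period.
Phrase 3 begins with the same material as phrase 1, making it parallel.

parallel double period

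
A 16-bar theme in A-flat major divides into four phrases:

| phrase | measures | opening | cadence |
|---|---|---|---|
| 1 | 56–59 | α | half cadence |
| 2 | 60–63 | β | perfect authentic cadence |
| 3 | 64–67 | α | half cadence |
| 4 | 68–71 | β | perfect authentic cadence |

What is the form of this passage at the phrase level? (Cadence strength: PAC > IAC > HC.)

repeated period

The cadence pattern HC–PAC–HC–PAC is weak–strong twice, and phrases 3–4 restate phrases 1–2: a period heard twice, not a double period (which would end weakly at phrase 2).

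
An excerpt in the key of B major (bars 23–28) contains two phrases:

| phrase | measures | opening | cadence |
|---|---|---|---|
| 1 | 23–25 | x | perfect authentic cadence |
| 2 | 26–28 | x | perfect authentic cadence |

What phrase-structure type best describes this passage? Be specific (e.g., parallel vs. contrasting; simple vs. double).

repeated phrase

Both phrases have the same opening (x) and the same cadence (perfect authentic cadence): the second is a restatement, not a consequent, so this is a repeated phrase rather than a period.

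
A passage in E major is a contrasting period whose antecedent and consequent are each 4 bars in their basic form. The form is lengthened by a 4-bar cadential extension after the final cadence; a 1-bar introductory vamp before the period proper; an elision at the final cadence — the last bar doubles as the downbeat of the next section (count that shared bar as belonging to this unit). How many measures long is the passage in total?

13 measures

Basic contrasting period: 4 + 4 = 8 bars.
8 (basic form) + 4 (cadential extension) + 1 (introduction) = 13.
The elision shares a bar with the next section but does not change this unit's count.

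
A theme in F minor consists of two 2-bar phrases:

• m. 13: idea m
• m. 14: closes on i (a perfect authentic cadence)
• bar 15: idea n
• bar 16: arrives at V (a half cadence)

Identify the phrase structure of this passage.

The second phrase closes with a half cadence, which is not stronger than the first phrase's perfect authentic cadence; without a weak→strong cadential pair there is no antecedent–consequent relationship, so this is a phrase group rather than a period.

phrase group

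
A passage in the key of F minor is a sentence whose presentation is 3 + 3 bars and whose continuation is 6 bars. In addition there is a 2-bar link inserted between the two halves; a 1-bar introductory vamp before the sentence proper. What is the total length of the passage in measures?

15 measures

Basic sentence: 3 + 3 + 6 = 12 bars.
12 (basic form) + 2 (link) + 1 (introduction) = 15.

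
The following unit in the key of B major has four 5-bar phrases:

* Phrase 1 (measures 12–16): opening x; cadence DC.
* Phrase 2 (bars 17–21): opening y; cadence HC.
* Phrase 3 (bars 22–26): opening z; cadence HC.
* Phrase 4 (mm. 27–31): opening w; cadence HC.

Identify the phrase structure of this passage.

Phrase 4 ends with a half cadence, no stronger than phrase 2's half cadence, so the four phrases do not form a double period; nor do phrases 3–4 duplicate 1–2, so it is not a repeated period. With no phrase reaching a conclusive cadence, the passage is a phrase group.

phrase group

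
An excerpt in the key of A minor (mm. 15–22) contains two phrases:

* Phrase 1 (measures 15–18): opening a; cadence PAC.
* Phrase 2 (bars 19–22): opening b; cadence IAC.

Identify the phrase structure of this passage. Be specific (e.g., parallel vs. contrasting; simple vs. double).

phrase group

The second phrase closes with an imperfect authentic cadence, which is not stronger than the first phrase's perfect authentic cadence; without a weak→strong cadential pair there is no antecedent–consequent relationship, so this is a phrase group rather than a period.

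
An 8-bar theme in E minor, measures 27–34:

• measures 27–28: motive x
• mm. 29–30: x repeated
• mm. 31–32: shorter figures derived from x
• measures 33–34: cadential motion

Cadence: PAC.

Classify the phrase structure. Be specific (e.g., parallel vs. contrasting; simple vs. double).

sentence

Basic idea (mm. 27-28) + its repetition (measures 29–30) form the presentation; fragmentation and cadence (mm. 31–34) form the continuation — the 8-bar whole is a sentence.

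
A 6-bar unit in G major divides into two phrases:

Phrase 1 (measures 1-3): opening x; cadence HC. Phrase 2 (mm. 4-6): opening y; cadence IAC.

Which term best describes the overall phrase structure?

Phrase 1 ends with a half cadence (weaker) and phrase 2 with an imperfect authentic cadence (stronger): antecedent + consequent = a period.
The two phrases open with different material (x / y), so the period is contrasting.

contrasting period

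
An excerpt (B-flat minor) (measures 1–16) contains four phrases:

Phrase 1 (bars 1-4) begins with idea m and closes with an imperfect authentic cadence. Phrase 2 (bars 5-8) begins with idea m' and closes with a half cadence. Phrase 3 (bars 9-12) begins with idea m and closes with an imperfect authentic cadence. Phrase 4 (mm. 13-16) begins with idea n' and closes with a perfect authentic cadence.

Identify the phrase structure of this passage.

Four phrases in two halves: the first half (measures 1–8) ends with a half cadence, the second (mm. 9–16) with a perfect authentic cadence — a large antecedent–consequent pair, i.e. a double period.
Phrase 3 begins with the same material as phrase 1, making it parallel.

parallel double period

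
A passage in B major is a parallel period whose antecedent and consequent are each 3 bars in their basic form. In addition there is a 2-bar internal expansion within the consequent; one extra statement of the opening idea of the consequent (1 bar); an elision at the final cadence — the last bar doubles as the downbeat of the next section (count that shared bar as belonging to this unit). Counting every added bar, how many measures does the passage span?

Basic parallel period: 3 + 3 = 6 bars.
6 (basic form) + 2 (internal expansion) + 1 (extra statement) = 9.
The elision shares a bar with the next section but does not change this unit's count.

9 measures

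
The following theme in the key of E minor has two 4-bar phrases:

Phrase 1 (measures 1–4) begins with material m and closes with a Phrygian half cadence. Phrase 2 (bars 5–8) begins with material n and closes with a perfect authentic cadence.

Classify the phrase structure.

contrasting period

Phrase 1 ends with a Phrygian half cadence (weaker) and phrase 2 with a perfect authentic cadence (stronger): antecedent + consequent = a period.
The two phrases open with different material (m / n), so the period is contrasting.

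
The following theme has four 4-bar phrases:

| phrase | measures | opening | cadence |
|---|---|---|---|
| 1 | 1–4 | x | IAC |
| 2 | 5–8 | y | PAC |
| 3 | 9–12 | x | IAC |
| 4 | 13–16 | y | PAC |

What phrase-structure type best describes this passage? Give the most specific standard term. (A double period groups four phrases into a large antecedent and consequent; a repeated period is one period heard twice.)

The cadence pattern IAC–PAC–IAC–PAC is weak–strong twice, and phrases 3–4 restate phrases 1–2: a period heard twice, not a double period (which would end weakly at phrase 2).

repeated period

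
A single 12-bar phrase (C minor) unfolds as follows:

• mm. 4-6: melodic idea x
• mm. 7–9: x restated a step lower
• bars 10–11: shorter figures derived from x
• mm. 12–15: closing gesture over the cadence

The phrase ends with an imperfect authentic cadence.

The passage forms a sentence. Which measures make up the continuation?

measures 10–15

After the presentation (mm. 4–9), the continuation covers the fragmentation through the cadence: mm. 10-15.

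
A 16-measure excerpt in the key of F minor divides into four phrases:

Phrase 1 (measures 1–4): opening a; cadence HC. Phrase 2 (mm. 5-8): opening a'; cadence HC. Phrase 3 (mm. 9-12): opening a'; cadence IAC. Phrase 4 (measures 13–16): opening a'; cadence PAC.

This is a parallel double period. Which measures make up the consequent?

In a double period the first pair of phrases (ending half cadence) is the large antecedent and the second pair (ending perfect authentic cadence) is the large consequent; the consequent is measures 9–16.

measures 9–16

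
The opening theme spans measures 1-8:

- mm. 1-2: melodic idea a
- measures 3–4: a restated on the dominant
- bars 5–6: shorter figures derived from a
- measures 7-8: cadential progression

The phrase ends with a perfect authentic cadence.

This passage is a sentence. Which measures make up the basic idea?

measures 1–2

The presentation of a sentence is the basic idea (bars 1-2) plus its repetition (measures 3-4); the basic idea is therefore mm. 1–2.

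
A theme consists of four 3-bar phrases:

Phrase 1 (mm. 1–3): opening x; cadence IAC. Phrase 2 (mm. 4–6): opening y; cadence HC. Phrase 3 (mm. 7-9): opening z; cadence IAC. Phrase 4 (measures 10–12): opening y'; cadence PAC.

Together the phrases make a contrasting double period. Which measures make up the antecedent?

measures 1–6

In a double period the first pair of phrases (ending half cadence) is the large antecedent and the second pair (ending perfect authentic cadence) is the large consequent; the antecedent is measures 1–6.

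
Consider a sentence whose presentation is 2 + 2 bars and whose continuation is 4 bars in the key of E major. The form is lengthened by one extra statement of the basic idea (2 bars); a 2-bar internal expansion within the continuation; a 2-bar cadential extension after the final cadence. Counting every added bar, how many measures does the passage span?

14 measures

Basic sentence: 2 + 2 + 4 = 8 bars.
8 (basic form) + 2 (extra statement) + 2 (internal expansion) + 2 (cadential extension) = 14.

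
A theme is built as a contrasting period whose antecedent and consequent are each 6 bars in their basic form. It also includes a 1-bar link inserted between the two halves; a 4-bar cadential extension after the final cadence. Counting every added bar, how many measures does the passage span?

Basic contrasting period: 6 + 6 = 12 bars.
12 (basic form) + 1 (link) + 4 (cadential extension) = 17.

17 measures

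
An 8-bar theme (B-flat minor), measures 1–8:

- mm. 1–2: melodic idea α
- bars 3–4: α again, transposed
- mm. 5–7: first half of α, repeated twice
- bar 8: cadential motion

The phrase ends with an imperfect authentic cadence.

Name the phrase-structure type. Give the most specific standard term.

Basic idea (measures 1–2) + its repetition (bars 3-4) form the presentation; fragmentation and cadence (mm. 5-8) form the continuation — the 8-bar whole is a sentence.

sentence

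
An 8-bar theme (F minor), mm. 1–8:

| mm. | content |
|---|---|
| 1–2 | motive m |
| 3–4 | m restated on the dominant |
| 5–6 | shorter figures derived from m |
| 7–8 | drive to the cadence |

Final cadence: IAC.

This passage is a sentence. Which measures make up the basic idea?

measures 1–2

The presentation of a sentence is the basic idea (mm. 1–2) plus its repetition (bars 3–4); the basic idea is therefore measures 1–2.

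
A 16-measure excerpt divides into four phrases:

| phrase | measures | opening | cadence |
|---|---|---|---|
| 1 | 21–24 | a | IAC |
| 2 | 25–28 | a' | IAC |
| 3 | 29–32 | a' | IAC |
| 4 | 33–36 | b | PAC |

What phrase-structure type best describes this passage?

Four phrases in two halves: the first half (mm. 21-28) ends with an imperfect authentic cadence, the second (bars 29-36) with a perfect authentic cadence — a large antecedent–consequent pair, i.e. a double period.
Phrase 3 begins with the same material as phrase 1, making it parallel.

parallel double period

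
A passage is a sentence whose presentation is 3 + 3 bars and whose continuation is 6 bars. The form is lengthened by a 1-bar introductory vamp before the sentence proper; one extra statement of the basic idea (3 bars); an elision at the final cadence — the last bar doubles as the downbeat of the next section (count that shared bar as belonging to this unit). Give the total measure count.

16 measures

Basic sentence: 3 + 3 + 6 = 12 bars.
12 (basic form) + 1 (introduction) + 3 (extra statement) = 16.
The elision shares a bar with the next section but does not change this unit's count.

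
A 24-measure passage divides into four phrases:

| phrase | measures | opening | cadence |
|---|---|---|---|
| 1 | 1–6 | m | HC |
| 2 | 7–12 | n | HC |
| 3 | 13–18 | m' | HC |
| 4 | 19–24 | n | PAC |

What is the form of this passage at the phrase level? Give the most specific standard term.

Four phrases in two halves: the first half (mm. 1–12) ends with a half cadence, the second (mm. 13-24) with a perfect authentic cadence — a large antecedent–consequent pair, i.e. a double period.
Phrase 3 begins with the same material as phrase 1, making it parallel.

parallel double period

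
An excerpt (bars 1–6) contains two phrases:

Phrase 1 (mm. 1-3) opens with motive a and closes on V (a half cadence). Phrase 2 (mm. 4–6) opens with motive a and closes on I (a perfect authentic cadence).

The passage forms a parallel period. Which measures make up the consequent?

measures 4–6

The antecedent is the phrase ending with the weaker cadence (half cadence, phrase 1) and the consequent the one ending more conclusively (perfect authentic cadence, phrase 2); the consequent is mm. 4-6.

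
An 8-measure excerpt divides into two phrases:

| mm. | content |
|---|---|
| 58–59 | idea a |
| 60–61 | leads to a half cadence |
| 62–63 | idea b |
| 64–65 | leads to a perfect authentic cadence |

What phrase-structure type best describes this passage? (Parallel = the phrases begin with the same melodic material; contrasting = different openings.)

Phrase 1 ends with a half cadence (weaker) and phrase 2 with a perfect authentic cadence (stronger): antecedent + consequent = a period.
The two phrases open with different material (a / b), so the period is contrasting.

contrasting period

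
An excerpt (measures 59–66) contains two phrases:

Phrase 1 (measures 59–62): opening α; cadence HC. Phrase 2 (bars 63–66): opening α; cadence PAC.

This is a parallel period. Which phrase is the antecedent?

phrase 1

The phrase ending with the weaker cadence (half cadence) is the antecedent; the one ending more conclusively (perfect authentic cadence) is the consequent. The antecedent is phrase 1.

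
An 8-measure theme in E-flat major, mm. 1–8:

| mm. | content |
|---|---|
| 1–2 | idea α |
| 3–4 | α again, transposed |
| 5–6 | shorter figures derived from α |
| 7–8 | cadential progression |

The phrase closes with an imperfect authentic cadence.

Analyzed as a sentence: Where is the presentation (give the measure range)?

measures 1–4

The presentation of a sentence is the basic idea (bars 1-2) plus its repetition (bars 3-4); the presentation is therefore mm. 1–4.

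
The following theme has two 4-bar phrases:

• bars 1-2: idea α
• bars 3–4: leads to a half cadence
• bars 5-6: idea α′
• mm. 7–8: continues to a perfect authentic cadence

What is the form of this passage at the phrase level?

parallel period

Phrase 1 ends with a half cadence (weaker) and phrase 2 with a perfect authentic cadence (stronger): antecedent + consequent = a period.
The two phrases open with the same material (α / α′), so the period is parallel.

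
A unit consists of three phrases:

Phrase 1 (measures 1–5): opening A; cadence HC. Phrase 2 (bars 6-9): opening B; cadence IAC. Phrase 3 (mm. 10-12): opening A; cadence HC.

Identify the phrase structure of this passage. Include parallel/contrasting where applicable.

phrase group

The final phrase closes with a half cadence, which is not stronger than the preceding imperfect authentic cadence; the 3 phrases lack an overall antecedent–consequent design and so form a phrase group.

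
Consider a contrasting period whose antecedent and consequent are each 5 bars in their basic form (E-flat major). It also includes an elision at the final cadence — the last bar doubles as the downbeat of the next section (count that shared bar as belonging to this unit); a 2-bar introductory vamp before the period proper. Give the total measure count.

Basic contrasting period: 5 + 5 = 10 bars.
10 (basic form) + 2 (introduction) = 12.
The elision shares a bar with the next section but does not change this unit's count.

12 measures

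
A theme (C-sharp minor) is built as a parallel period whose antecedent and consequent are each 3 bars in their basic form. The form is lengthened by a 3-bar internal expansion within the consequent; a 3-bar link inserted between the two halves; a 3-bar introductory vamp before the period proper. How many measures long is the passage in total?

15 measures

Basic parallel period: 3 + 3 = 6 bars.
6 (basic form) + 3 (internal expansion) + 3 (link) + 3 (introduction) = 15.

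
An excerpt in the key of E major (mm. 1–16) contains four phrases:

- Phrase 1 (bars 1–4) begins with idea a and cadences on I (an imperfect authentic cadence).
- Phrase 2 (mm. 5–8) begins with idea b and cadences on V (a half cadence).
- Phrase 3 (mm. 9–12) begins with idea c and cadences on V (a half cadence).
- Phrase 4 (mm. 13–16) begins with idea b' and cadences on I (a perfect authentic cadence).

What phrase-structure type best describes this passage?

Four phrases in two halves: the first half (measures 1-8) ends with a half cadence, the second (bars 9–16) with a perfect authentic cadence — a large antecedent–consequent pair, i.e. a double period.
Phrase 3 begins with different material from phrase 1, making it contrasting.

contrasting double period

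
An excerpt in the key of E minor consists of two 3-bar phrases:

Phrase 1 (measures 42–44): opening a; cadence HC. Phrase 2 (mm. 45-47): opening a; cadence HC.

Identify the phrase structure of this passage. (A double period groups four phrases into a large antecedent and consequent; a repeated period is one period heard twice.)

repeated phrase

Both phrases have the same opening (a) and the same cadence (half cadence): the second is a restatement, not a consequent, so this is a repeated phrase rather than a period.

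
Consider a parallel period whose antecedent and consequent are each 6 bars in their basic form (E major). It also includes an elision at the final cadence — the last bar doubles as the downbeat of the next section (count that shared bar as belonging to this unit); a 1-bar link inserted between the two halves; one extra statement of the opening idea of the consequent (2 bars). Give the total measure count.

Basic parallel period: 6 + 6 = 12 bars.
12 (basic form) + 1 (link) + 2 (extra statement) = 15.
The elision shares a bar with the next section but does not change this unit's count.

15 measures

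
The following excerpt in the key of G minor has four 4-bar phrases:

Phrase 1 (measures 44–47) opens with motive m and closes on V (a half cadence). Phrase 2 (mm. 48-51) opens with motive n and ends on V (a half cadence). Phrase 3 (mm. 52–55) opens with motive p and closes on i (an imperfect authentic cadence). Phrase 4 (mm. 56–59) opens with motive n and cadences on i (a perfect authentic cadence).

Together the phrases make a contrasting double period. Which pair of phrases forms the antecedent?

In a double period the first pair of phrases (ending half cadence) is the large antecedent and the second pair (ending perfect authentic cadence) is the large consequent; the antecedent is phrases 1 and 2.

phrases 1 and 2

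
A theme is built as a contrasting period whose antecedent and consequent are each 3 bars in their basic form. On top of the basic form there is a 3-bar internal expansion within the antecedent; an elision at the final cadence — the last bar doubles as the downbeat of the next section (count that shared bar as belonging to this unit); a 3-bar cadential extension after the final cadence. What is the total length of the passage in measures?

12 measures

Basic contrasting period: 3 + 3 = 6 bars.
6 (basic form) + 3 (internal expansion) + 3 (cadential extension) = 12.
The elision shares a bar with the next section but does not change this unit's count.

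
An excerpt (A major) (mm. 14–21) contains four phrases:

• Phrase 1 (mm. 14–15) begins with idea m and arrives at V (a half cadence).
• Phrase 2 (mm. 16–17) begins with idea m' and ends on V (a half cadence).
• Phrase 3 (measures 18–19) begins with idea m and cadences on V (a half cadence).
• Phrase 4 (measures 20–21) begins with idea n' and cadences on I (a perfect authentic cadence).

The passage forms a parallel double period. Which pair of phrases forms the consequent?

In a double period the first pair of phrases (ending half cadence) is the large antecedent and the second pair (ending perfect authentic cadence) is the large consequent; the consequent is phrases 3 and 4.

phrases 3 and 4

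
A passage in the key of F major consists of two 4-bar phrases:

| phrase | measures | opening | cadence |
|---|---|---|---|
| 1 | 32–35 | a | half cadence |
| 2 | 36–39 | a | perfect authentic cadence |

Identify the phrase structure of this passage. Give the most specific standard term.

Phrase 1 ends with a half cadence (weaker) and phrase 2 with a perfect authentic cadence (stronger): antecedent + consequent = a period.
The two phrases open with the same material (a / a), so the period is parallel.

parallel period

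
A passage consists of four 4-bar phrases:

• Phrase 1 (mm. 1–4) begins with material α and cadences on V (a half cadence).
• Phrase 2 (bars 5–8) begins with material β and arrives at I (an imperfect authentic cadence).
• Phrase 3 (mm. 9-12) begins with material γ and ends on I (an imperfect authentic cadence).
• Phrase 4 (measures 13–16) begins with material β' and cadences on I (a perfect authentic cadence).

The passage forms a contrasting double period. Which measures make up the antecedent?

measures 1–8

In a double period the first pair of phrases (ending imperfect authentic cadence) is the large antecedent and the second pair (ending perfect authentic cadence) is the large consequent; the antecedent is measures 1–8.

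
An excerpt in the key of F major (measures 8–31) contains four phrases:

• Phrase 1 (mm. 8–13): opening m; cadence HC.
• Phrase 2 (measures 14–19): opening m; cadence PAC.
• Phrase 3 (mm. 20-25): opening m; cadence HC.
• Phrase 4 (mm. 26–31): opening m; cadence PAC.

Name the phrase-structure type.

repeated period

The cadence pattern HC–PAC–HC–PAC is weak–strong twice, and phrases 3–4 restate phrases 1–2: a period heard twice, not a double period (which would end weakly at phrase 2).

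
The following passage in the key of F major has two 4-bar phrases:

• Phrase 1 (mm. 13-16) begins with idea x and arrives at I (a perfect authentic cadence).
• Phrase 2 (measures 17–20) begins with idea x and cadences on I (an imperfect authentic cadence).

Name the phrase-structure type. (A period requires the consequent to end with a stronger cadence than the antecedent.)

phrase group

The second phrase closes with an imperfect authentic cadence, which is not stronger than the first phrase's perfect authentic cadence; without a weak→strong cadential pair there is no antecedent–consequent relationship, so this is a phrase group rather than a period.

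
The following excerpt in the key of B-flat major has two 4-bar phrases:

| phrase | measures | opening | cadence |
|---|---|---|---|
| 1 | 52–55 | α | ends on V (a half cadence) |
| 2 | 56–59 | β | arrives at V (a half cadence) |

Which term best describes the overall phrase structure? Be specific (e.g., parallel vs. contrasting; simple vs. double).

The second phrase closes with a half cadence, which is not stronger than the first phrase's half cadence; without a weak→strong cadential pair there is no antecedent–consequent relationship, so this is a phrase group rather than a period.

phrase group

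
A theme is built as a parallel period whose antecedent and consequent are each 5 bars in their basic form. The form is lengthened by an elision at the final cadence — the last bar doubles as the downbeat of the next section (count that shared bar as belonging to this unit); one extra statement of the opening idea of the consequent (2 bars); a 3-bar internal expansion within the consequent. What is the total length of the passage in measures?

15 measures

Basic parallel period: 5 + 5 = 10 bars.
10 (basic form) + 2 (extra statement) + 3 (internal expansion) = 15.
The elision shares a bar with the next section but does not change this unit's count.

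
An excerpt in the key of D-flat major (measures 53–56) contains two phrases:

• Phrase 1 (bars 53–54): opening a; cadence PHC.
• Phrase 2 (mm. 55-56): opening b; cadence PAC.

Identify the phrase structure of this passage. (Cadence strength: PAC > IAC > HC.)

contrasting period

Phrase 1 ends with a Phrygian half cadence (weaker) and phrase 2 with a perfect authentic cadence (stronger): antecedent + consequent = a period.
The two phrases open with different material (a / b), so the period is contrasting.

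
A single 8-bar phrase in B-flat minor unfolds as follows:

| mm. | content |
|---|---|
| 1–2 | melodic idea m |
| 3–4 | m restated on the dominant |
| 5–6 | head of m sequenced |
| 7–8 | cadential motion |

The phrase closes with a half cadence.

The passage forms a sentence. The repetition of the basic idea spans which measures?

measures 3–4

The presentation of a sentence is the basic idea (mm. 1–2) plus its repetition (mm. 3–4); the repetition of the basic idea is therefore measures 3–4.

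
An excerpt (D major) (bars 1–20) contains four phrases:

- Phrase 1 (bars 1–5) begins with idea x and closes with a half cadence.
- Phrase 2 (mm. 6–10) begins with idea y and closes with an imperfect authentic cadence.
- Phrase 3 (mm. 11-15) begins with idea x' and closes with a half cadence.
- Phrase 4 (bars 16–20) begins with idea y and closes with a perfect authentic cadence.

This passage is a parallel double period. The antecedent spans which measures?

measures 1–10

In a double period the four phrases pair into a large antecedent (phrases 1–2, ending imperfect authentic cadence) and a large consequent (phrases 3–4, ending perfect authentic cadence). The antecedent spans mm. 1-10.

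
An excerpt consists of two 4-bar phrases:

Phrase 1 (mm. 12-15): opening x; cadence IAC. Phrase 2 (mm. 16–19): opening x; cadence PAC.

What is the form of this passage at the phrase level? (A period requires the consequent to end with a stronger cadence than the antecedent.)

parallel period

Phrase 1 ends with an imperfect authentic cadence (weaker) and phrase 2 with a perfect authentic cadence (stronger): antecedent + consequent = a period.
The two phrases open with the same material (x / x), so the period is parallel.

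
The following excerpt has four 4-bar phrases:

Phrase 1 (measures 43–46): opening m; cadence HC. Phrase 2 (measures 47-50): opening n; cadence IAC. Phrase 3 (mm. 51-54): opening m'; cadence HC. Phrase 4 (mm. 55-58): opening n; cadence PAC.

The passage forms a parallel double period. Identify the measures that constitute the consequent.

measures 51–58

In a double period the four phrases pair into a large antecedent (phrases 1–2, ending imperfect authentic cadence) and a large consequent (phrases 3–4, ending perfect authentic cadence). The consequent spans mm. 51–58.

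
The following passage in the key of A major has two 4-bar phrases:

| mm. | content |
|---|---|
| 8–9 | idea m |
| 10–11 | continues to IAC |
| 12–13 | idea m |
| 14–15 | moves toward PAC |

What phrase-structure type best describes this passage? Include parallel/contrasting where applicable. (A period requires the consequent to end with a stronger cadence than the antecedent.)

Phrase 1 ends with an imperfect authentic cadence (weaker) and phrase 2 with a perfect authentic cadence (stronger): antecedent + consequent = a period.
The two phrases open with the same material (m / m), so the period is parallel.

parallel period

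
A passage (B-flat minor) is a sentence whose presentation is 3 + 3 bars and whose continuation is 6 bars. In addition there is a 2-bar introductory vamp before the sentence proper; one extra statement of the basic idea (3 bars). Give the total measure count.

17 measures

Basic sentence: 3 + 3 + 6 = 12 bars.
12 (basic form) + 2 (introduction) + 3 (extra statement) = 17.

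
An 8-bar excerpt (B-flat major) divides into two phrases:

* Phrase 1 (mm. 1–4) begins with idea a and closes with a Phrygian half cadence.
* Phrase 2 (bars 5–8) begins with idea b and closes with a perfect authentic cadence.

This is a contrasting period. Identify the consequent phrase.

The phrase ending with the weaker cadence (Phrygian half cadence) is the antecedent; the one ending more conclusively (perfect authentic cadence) is the consequent. The consequent is phrase 2.

phrase 2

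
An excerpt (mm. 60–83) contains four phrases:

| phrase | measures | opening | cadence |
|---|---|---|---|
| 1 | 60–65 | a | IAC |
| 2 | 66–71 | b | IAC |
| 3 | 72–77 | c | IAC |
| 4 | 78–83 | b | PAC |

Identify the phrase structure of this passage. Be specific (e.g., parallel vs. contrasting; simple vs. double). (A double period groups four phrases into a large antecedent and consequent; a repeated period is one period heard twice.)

contrasting double period

Four phrases in two halves: the first half (mm. 60–71) ends with an imperfect authentic cadence, the second (measures 72–83) with a perfect authentic cadence — a large antecedent–consequent pair, i.e. a double period.
Phrase 3 begins with different material from phrase 1, making it contrasting.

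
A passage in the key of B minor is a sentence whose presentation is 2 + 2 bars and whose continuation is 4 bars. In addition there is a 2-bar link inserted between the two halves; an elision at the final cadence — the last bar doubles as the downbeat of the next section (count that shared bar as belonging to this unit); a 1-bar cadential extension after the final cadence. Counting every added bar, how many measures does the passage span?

11 measures

Basic sentence: 2 + 2 + 4 = 8 bars.
8 (basic form) + 2 (link) + 1 (cadential extension) = 11.
The elision shares a bar with the next section but does not change this unit's count.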